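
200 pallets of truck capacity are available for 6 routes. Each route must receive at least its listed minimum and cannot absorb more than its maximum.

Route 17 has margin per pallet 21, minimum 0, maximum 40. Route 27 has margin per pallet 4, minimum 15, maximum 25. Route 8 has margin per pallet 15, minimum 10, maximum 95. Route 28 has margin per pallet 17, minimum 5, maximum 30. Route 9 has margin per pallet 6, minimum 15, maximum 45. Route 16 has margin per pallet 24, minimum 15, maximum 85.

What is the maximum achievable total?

3765

Meeting every minimum uses 0+15+10+5+15+15 = 60 pallets, leaving 140.
Rank by margin per pallet: Route 16 24 > Route 17 21 > Route 28 17 > Route 8 15 > Route 9 6 > Route 27 4.
Route 16 takes 70 more to reach its cap of 85 ; 70 left.
Route 17 takes 40 more to reach its cap of 40 ; 30 left.
Give Route 28 25 more to hit its cap of 30 ; 5 left.
Route 8: +5 (room for 85) → 15. Pool exhausted.
Total = 21×40 + 4×15 + 15×15 + 17×30 + 6×15 + 24×85 = 3765.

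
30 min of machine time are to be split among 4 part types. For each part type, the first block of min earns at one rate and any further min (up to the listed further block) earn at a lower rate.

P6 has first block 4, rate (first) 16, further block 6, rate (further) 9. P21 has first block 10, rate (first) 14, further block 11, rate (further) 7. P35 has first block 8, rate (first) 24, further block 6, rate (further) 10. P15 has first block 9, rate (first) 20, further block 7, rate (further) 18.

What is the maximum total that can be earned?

590

Order all 8 blocks by rate: P35/first 24 > P15/first 20 > P15/second 18 > P6/first 16 > P21/first 14 > P35/second 10 > P6/second 9 > P21/second 7.
P35/first (24): +8 — 22 left.
P15/first (20): +9 — 13 left.
P15/second (18): +7 — 6 left.
P6 first at 16: fill all 4 — 2 left.
P21/first: +2 of 10 at 14; pool empty.
Total = 24×8 + 20×9 + 18×7 + 16×4 + 14×2 = 590.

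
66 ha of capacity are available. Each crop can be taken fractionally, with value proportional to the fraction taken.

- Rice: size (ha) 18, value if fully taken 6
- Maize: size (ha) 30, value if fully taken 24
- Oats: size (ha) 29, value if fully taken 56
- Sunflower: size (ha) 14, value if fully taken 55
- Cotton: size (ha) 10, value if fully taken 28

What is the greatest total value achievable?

Best value per unit of size first: Sunflower 55/14≈3.93, Cotton 28/10≈2.8, Oats 56/29≈1.93, Maize 24/30≈0.8, Rice 6/18≈0.333.
Take all of Sunflower (14 ha, value 55) → 52 ha left.
Take all of Cotton (10 ha, value 28) → 42 ha left.
Oats: take in full, 29 ha for value 56 → 13 left.
Only 13 ha remain; take 13/30 of Maize for value 24×13/30 = 10.4.
Total value = 149.4.

149.4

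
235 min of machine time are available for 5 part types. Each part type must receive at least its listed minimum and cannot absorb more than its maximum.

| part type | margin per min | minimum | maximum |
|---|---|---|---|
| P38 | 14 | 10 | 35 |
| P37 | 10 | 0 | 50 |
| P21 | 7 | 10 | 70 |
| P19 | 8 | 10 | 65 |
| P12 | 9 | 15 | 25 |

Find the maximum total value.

2155

Meeting every minimum uses 10+0+10+10+15 = 45 min, leaving 190.
Order the part types by margin per min: P38 14 > P37 10 > P12 9 > P19 8 > P21 7.
P38 takes 25 more to reach its cap of 35 — 165 left.
Give P37 50 more to hit its cap of 50 — 115 left.
P12 takes 10 more to reach its cap of 25 — 105 left.
P19 takes 55 more to reach its cap of 65 — 50 left.
P21 has room for 60 more but only 50 remain, so it gets 60.
Total = 14×35 + 10×50 + 7×60 + 8×65 + 9×25 = 2155.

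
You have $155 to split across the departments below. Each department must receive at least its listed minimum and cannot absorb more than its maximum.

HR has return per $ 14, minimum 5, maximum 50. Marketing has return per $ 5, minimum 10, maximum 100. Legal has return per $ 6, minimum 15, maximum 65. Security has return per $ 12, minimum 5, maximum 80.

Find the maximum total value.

1800

Meeting every minimum uses 5+10+15+5 = 35 $, leaving 120.
Rank by return per $: HR 14 > Security 12 > Legal 6 > Marketing 5.
HR: +45 to 50 (cap) ; 75 left.
Security: +75 to 80 (cap) ; 0 left.
Total = 14×50 + 5×10 + 6×15 + 12×80 = 1800.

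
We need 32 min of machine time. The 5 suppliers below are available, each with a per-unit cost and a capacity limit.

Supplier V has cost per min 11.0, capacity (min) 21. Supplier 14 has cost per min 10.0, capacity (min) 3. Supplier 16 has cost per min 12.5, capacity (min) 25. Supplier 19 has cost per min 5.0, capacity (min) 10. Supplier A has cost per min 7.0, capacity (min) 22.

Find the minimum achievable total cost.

Fill from the cheapest supplier first.
Supplier 19 (5.0): use full 10 ; 22 min to go.
Take 22 from Supplier A at 7.0 ; need 0 more.
Supplier 14, Supplier V, Supplier 16: unused.
Cost = 10×5.0 + 22×7.0 = 204.

204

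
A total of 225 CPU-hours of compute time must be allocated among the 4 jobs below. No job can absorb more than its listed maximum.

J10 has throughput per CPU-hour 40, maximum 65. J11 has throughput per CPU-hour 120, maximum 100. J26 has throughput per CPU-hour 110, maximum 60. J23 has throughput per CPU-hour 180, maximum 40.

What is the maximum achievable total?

26800

Highest throughput per CPU-hour first: J23 180 > J11 120 > J26 110 > J10 40.
J23: +40 to 40 (cap) → 185 left.
Give J11 100 to hit its cap of 100 → 85 left.
J26 takes 60 to reach its cap of 60 → 25 left.
Only 25 left; J10 takes them to reach 25.
Total = 40×25 + 120×100 + 110×60 + 180×40 = 26800.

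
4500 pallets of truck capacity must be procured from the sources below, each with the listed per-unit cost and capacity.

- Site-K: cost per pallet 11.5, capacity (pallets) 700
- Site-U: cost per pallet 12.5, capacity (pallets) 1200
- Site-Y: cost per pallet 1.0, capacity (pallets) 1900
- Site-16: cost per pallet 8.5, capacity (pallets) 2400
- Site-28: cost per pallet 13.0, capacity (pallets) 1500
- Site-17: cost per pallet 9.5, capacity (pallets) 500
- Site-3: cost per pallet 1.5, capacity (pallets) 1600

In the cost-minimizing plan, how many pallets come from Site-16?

1000

Fill from the cheapest source first.
Site-Y at 1.0: take all 1900 pallets ; 2600 still needed.
Site-3 at 1.5: take all 1600 pallets ; 1000 still needed.
Site-16 at 8.5: take 1000 of its 2400 ; requirement met.
Site-17, Site-K, Site-U, Site-28: unused.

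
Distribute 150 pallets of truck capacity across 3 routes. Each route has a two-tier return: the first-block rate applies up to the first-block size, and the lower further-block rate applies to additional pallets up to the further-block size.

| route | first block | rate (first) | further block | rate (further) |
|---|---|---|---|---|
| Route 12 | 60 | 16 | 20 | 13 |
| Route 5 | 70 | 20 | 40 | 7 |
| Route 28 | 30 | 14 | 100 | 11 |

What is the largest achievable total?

Order all 6 blocks by rate: Route 5/T1 20 > Route 12/T1 16 > Route 28/T1 14 > Route 12/T2 13 > Route 28/T2 11 > Route 5/T2 7.
Fill Route 5 T1 block (70 at 20) ; 80 left.
Route 12 T1 at 16: fill all 60 ; 20 left.
20 remain; put them into Route 28 T1 at 14.
Total = 20×70 + 16×60 + 14×20 = 2640.

2640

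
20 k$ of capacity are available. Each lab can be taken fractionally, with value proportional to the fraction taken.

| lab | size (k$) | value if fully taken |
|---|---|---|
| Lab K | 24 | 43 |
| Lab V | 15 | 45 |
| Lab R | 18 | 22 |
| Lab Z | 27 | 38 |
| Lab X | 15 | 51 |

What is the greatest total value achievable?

66

Best value per unit of size first: Lab X 51/15≈3.4, Lab V 45/15≈3, Lab K 43/24≈1.79, Lab Z 38/27≈1.41, Lab R 22/18≈1.22.
Take all of Lab X (15 k$, value 51) — 5 k$ left.
Fill the last 5 k$ with part of Lab V: 5/15 of it earns 15.
Total value = 66.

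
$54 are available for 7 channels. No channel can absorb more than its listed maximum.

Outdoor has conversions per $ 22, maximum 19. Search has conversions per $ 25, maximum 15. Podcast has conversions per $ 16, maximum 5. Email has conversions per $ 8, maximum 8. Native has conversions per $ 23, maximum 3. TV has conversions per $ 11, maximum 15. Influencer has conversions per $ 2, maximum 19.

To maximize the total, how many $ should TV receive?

12

Order the channels by conversions per $: Search 25 > Native 23 > Outdoor 22 > Podcast 16 > TV 11 > Email 8 > Influencer 2.
Search takes 15 to reach its cap of 15 → 39 left.
Native takes 3 to reach its cap of 3 → 36 left.
Give Outdoor 19 to hit its cap of 19 → 17 left.
Podcast: +5 to 5 (cap) → 12 left.
TV has room for 15 but only 12 remain, so it gets 12.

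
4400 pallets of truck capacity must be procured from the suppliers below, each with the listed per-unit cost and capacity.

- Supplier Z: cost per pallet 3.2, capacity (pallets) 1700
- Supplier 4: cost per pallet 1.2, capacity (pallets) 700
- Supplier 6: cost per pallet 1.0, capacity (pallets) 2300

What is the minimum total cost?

Fill from the cheapest supplier first.
Supplier 6 at 1.0: take all 2300 pallets ; 2100 still needed.
Supplier 4 at 1.2: take all 700 pallets ; 1400 still needed.
Supplier Z at 3.2: take 1400 of its 1700 ; requirement met.
Cost = 2300×1.0 + 700×1.2 + 1400×3.2 = 7620.

7620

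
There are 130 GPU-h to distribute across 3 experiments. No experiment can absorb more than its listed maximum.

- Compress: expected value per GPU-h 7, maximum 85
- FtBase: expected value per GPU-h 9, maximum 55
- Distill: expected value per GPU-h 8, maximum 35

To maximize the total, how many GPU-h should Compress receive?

40

Highest expected value per GPU-h first: FtBase 9 > Distill 8 > Compress 7.
Give FtBase 55 to hit its cap of 55 — 75 left.
Distill takes 35 to reach its cap of 35 — 40 left.
Only 40 left; Compress takes them to reach 40.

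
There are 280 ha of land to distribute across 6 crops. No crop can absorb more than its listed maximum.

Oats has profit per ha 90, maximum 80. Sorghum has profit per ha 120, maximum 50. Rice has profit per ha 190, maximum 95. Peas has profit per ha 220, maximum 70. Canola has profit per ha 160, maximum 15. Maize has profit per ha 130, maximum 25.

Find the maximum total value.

Order the crops by profit per ha: Peas 220 > Rice 190 > Canola 160 > Maize 130 > Sorghum 120 > Oats 90.
Give Peas 70 to hit its cap of 70 ; 210 left.
Rice takes 95 to reach its cap of 95 ; 115 left.
Canola: +15 to 15 (cap) ; 100 left.
Maize: +25 to 25 (cap) ; 75 left.
Sorghum: +50 to 50 (cap) ; 25 left.
Only 25 left; Oats takes them to reach 25.
Total = 90×25 + 120×50 + 190×95 + 220×70 + 160×15 + 130×25 = 47350.

47350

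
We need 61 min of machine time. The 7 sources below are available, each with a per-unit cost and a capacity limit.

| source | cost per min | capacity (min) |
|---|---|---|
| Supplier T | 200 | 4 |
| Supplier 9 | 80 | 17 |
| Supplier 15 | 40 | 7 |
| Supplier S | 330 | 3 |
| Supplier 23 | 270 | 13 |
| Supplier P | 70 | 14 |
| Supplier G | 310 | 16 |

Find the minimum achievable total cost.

Cheapest first:
Take 7 from Supplier 15 at 40 ; need 54 more.
Supplier P at 70: take all 14 min ; 40 still needed.
Supplier 9 (80): use full 17 ; 23 min to go.
Supplier T (200): use full 4 ; 19 min to go.
Supplier 23 (270): use full 13 ; 6 min to go.
Take 6 from Supplier G at 310 to finish.
Supplier S: unused.
Cost = 7×40 + 14×70 + 17×80 + 4×200 + 13×270 + 6×310 = 8790.

8790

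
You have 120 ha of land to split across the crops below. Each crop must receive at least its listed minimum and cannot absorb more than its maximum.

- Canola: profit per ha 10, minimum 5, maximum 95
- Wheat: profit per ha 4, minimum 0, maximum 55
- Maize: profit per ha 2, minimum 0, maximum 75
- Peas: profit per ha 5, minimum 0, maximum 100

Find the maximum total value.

1075

Meeting every minimum uses 5+0+0+0 = 5 ha, leaving 115.
Rank by profit per ha: Canola 10 > Peas 5 > Wheat 4 > Maize 2.
Canola takes 90 more to reach its cap of 95 → 25 left.
Peas has room for 100 more but only 25 remain, so it gets 25.
Total = 10×95 + 5×25 = 1075.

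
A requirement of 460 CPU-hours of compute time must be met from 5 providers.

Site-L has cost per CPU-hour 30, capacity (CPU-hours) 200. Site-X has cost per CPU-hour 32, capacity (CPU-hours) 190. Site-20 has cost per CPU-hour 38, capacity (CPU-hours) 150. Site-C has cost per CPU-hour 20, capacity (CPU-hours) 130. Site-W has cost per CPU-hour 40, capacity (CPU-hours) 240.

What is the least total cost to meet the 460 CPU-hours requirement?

Fill from the cheapest provider first.
Take 130 from Site-C at 20 → need 330 more.
Site-L at 30: take all 200 CPU-hours → 130 still needed.
Site-X at 32: take 130 of its 190 → requirement met.
Site-20, Site-W: unused.
Cost = 130×20 + 200×30 + 130×32 = 12760.

12760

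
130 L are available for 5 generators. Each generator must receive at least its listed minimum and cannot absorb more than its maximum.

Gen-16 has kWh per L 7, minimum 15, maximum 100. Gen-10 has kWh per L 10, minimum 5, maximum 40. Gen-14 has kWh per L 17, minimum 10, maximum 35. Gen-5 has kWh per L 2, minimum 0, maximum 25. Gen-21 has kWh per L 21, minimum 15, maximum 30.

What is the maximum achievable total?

Meeting every minimum uses 15+5+10+0+15 = 45 L, leaving 85.
Rank by kWh per L: Gen-21 21 > Gen-14 17 > Gen-10 10 > Gen-16 7 > Gen-5 2.
Gen-21 takes 15 more to reach its cap of 30 ; 70 left.
Give Gen-14 25 more to hit its cap of 35 ; 45 left.
Gen-10: +35 to 40 (cap) ; 10 left.
Only 10 left; Gen-16 takes them to reach 25.
Total = 7×25 + 10×40 + 17×35 + 21×30 = 1800.

1800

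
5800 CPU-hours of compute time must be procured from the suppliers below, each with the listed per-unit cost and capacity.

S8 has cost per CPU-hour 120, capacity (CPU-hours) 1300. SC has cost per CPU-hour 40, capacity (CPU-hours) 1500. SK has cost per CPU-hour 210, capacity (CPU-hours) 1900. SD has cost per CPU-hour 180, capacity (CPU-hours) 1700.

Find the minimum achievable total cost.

795000

Use suppliers in increasing cost order.
SC at 40: take all 1500 CPU-hours ; 4300 still needed.
S8 (120): use full 1300 ; 3000 CPU-hours to go.
Take 1700 from SD at 180 ; need 1300 more.
SK (210): take the remaining 1300 ; done.
Cost = 1500×40 + 1300×120 + 1700×180 + 1300×210 = 795000.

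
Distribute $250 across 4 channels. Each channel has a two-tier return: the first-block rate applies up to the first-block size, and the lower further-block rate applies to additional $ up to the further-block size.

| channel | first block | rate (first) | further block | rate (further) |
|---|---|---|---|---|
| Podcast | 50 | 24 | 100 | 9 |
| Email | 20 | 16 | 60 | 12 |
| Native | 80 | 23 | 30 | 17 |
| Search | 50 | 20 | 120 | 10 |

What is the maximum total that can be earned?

5110

Rank every tier by rate: Podcast/first 24 > Native/first 23 > Search/first 20 > Native/second 17 > Email/first 16 > Email/second 12 > Search/second 10 > Podcast/second 9.
Podcast/first (24): +50 — 200 left.
Native first at 23: fill all 80 — 120 left.
Search first at 20: fill all 50 — 70 left.
Fill Native second block (30 at 17) — 40 left.
Email first at 16: fill all 20 — 20 left.
20 remain; put them into Email second at 12.
Total = 24×50 + 23×80 + 20×50 + 17×30 + 16×20 + 12×20 = 5110.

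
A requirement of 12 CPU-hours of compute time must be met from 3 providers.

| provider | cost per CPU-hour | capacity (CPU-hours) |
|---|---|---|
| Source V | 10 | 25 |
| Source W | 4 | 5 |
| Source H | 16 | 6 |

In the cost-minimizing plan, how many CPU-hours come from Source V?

Use providers in increasing cost order.
Take 5 from Source W at 4 → need 7 more.
Source V (10): take the remaining 7 → done.
Source H: unused.

7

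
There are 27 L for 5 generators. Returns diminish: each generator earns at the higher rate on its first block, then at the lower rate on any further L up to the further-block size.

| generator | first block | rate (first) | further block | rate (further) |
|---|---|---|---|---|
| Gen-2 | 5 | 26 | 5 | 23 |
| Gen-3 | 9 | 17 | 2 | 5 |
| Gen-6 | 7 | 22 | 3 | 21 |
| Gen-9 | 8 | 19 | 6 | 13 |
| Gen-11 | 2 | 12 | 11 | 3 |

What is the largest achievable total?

Rank every tier by rate: Gen-2/tier1 26 > Gen-2/tier2 23 > Gen-6/tier1 22 > Gen-6/tier2 21 > Gen-9/tier1 19 > Gen-3/tier1 17 > Gen-9/tier2 13 > Gen-11/tier1 12 > Gen-3/tier2 5 > Gen-11/tier2 3.
Fill Gen-2 tier1 block (5 at 26) — 22 left.
Gen-2/tier2 (23): +5 — 17 left.
Gen-6 tier1 at 22: fill all 7 — 10 left.
Fill Gen-6 tier2 block (3 at 21) — 7 left.
Gen-9/tier1: +7 of 8 at 19; pool empty.
Total = 26×5 + 23×5 + 22×7 + 21×3 + 19×7 = 595.

595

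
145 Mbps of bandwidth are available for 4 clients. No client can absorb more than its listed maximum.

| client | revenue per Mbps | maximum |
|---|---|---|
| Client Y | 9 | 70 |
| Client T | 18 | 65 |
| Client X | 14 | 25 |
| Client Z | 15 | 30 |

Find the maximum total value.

Order the clients by revenue per Mbps: Client T 18 > Client Z 15 > Client X 14 > Client Y 9.
Give Client T 65 to hit its cap of 65 — 80 left.
Give Client Z 30 to hit its cap of 30 — 50 left.
Give Client X 25 to hit its cap of 25 — 25 left.
Client Y: +25 (room for 70) → 25. Pool exhausted.
Total = 9×25 + 18×65 + 14×25 + 15×30 = 2195.

2195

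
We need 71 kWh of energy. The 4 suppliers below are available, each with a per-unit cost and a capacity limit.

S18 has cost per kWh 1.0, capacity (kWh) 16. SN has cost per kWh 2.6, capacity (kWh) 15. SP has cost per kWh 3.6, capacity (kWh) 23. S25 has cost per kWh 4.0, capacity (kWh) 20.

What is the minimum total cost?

Cheapest first:
S18 (1.0): use full 16 → 55 kWh to go.
SN at 2.6: take all 15 kWh → 40 still needed.
SP at 3.6: take all 23 kWh → 17 still needed.
S25 (4.0): take the remaining 17 → done.
Cost = 16×1.0 + 15×2.6 + 23×3.6 + 17×4.0 = 205.8.

205.8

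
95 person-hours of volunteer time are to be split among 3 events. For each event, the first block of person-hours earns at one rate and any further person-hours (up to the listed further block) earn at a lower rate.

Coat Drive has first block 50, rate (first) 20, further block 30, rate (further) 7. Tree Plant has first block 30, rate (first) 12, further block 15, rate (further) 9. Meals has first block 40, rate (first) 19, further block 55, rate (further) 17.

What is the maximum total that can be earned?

Rank every tier by rate: Coat Drive/tier1 20 > Meals/tier1 19 > Meals/tier2 17 > Tree Plant/tier1 12 > Tree Plant/tier2 9 > Coat Drive/tier2 7.
Coat Drive/tier1 (20): +50 ; 45 left.
Fill Meals tier1 block (40 at 19) ; 5 left.
Meals/tier2: +5 of 55 at 17; pool empty.
Total = 20×50 + 19×40 + 17×5 = 1845.

1845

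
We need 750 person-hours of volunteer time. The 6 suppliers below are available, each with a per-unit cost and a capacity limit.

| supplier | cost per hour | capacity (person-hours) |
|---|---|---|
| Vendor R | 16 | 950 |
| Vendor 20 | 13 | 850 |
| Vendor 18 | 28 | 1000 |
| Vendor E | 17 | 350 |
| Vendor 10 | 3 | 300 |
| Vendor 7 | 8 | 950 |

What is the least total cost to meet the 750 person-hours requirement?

Cheapest first:
Vendor 10 (3): use full 300 — 450 person-hours to go.
Take 450 from Vendor 7 at 8 to finish.
Vendor 20, Vendor R, Vendor E, Vendor 18: unused.
Cost = 300×3 + 450×8 = 4500.

4500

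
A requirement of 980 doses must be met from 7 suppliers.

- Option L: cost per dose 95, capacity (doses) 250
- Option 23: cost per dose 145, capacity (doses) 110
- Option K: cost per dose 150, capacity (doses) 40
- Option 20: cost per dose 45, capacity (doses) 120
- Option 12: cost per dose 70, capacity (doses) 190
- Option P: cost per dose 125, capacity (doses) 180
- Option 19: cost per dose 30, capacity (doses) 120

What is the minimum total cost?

Fill from the cheapest supplier first.
Take 120 from Option 19 at 30 ; need 860 more.
Option 20 (45): use full 120 ; 740 doses to go.
Option 12 at 70: take all 190 doses ; 550 still needed.
Option L at 95: take all 250 doses ; 300 still needed.
Take 180 from Option P at 125 ; need 120 more.
Take 110 from Option 23 at 145 ; need 10 more.
Option K (150): take the remaining 10 ; done.
Cost = 120×30 + 120×45 + 190×70 + 250×95 + 180×125 + 110×145 + 10×150 = 86000.

86000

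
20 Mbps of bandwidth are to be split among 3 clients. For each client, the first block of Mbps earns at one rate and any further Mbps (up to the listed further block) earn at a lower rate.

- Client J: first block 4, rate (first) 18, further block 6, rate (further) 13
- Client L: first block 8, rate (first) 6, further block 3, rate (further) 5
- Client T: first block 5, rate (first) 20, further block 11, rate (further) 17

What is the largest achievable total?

359

Treat each block as its own option and order by rate: Client T/first 20 > Client J/first 18 > Client T/second 17 > Client J/second 13 > Client L/first 6 > Client L/second 5.
Client T first at 20: fill all 5 — 15 left.
Client J first at 18: fill all 4 — 11 left.
Client T/second (17): +11 — 0 left.
Total = 20×5 + 18×4 + 17×11 = 359.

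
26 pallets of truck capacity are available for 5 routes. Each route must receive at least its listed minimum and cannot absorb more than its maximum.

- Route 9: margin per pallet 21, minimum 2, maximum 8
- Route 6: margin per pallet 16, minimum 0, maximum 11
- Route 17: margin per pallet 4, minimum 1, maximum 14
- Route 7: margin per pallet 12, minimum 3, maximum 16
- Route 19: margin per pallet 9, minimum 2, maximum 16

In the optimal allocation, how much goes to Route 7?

Meeting every minimum uses 2+0+1+3+2 = 8 pallets, leaving 18.
Rank by margin per pallet: Route 9 21 > Route 6 16 > Route 7 12 > Route 19 9 > Route 17 4.
Route 9: +6 to 8 (cap) — 12 left.
Route 6: +11 to 11 (cap) — 1 left.
Only 1 left; Route 7 takes them to reach 4.

4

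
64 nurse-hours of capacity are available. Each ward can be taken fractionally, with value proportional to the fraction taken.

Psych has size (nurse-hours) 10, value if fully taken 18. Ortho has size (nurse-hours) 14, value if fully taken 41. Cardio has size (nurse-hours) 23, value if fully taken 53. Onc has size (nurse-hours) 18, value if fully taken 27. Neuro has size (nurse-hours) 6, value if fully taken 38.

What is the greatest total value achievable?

166.5

Rank by value-to-size ratio: Neuro 38/6≈6.33, Ortho 41/14≈2.93, Cardio 53/23≈2.3, Psych 18/10≈1.8, Onc 27/18≈1.5.
All 6 nurse-hours of Neuro fit (value 38) — 58 remain.
All 14 nurse-hours of Ortho fit (value 41) — 44 remain.
All 23 nurse-hours of Cardio fit (value 53) — 21 remain.
Take all of Psych (10 nurse-hours, value 18) — 11 nurse-hours left.
11 nurse-hours left: a 11/18 share of Onc gives 27×11/18 = 16.5.
Total value = 166.5.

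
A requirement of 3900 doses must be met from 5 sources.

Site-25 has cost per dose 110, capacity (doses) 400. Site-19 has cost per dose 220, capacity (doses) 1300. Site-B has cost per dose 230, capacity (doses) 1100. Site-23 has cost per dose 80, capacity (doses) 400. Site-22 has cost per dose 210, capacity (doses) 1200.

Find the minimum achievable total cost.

752000

Use sources in increasing cost order.
Site-23 at 80: take all 400 doses — 3500 still needed.
Site-25 (110): use full 400 — 3100 doses to go.
Take 1200 from Site-22 at 210 — need 1900 more.
Take 1300 from Site-19 at 220 — need 600 more.
Site-B (230): take the remaining 600 — done.
Cost = 400×80 + 400×110 + 1200×210 + 1300×220 + 600×230 = 752000.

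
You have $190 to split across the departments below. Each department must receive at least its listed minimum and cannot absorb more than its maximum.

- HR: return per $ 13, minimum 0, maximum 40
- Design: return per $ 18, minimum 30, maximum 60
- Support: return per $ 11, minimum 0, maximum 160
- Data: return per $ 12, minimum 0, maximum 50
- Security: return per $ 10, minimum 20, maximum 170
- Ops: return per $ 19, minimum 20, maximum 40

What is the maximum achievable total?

2920

Meeting every minimum uses 0+30+0+0+20+20 = 70 $, leaving 120.
Highest return per $ first: Ops 19 > Design 18 > HR 13 > Data 12 > Support 11 > Security 10.
Ops takes 20 more to reach its cap of 40 — 100 left.
Design: +30 to 60 (cap) — 70 left.
HR takes 40 more to reach its cap of 40 — 30 left.
Data has room for 50 more but only 30 remain, so it gets 30.
Total = 13×40 + 18×60 + 12×30 + 10×20 + 19×40 = 2920.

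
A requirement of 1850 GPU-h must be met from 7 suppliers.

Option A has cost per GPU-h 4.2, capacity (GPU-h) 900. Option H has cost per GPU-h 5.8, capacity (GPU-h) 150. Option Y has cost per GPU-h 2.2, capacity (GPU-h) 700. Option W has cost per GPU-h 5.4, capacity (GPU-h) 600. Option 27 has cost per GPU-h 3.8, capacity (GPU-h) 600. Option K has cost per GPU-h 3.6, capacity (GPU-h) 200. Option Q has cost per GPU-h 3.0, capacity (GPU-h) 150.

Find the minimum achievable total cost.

5830

Cheapest first:
Option Y at 2.2: take all 700 GPU-h ; 1150 still needed.
Take 150 from Option Q at 3.0 ; need 1000 more.
Take 200 from Option K at 3.6 ; need 800 more.
Option 27 (3.8): use full 600 ; 200 GPU-h to go.
Option A (4.2): take the remaining 200 ; done.
Option W, Option H: unused.
Cost = 700×2.2 + 150×3.0 + 200×3.6 + 600×3.8 + 200×4.2 = 5830.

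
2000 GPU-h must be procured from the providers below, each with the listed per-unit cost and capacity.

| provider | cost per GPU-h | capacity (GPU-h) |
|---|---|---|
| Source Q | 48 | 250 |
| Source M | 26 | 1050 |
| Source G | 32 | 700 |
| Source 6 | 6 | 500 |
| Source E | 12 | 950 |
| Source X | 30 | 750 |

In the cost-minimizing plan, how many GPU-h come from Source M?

550

Use providers in increasing cost order.
Source 6 (6): use full 500 → 1500 GPU-h to go.
Take 950 from Source E at 12 → need 550 more.
Source M (26): take the remaining 550 → done.
Source X, Source G, Source Q: unused.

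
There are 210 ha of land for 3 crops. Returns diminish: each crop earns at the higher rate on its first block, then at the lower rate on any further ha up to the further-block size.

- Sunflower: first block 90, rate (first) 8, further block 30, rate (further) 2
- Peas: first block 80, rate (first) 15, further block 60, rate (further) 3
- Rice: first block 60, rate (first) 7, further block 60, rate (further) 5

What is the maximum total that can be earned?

Rank every tier by rate: Peas/T1 15 > Sunflower/T1 8 > Rice/T1 7 > Rice/T2 5 > Peas/T2 3 > Sunflower/T2 2.
Peas/T1 (15): +80 → 130 left.
Fill Sunflower T1 block (90 at 8) → 40 left.
Rice T1 at 7: only 40 left, fill 40.
Total = 15×80 + 8×90 + 7×40 = 2200.

2200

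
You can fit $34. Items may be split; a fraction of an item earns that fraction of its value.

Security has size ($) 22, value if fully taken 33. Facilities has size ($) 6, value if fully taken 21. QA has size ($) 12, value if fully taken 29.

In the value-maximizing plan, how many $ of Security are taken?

16

Best value per unit of size first: Facilities 21/6≈3.5, QA 29/12≈2.42, Security 33/22≈1.5.
Facilities: take in full, 6 $ for value 21 ; 28 left.
All 12 $ of QA fit (value 29) ; 16 remain.
Only 16 $ remain; take 16/22 of Security for value 33×16/22 = 24.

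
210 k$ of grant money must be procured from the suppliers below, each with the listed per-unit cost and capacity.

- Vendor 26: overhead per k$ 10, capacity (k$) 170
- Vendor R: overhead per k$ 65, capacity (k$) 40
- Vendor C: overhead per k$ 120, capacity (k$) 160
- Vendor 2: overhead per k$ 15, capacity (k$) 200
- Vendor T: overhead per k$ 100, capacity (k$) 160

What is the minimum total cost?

2300

Use suppliers in increasing cost order.
Take 170 from Vendor 26 at 10 → need 40 more.
Vendor 2 at 15: take 40 of its 200 → requirement met.
Vendor R, Vendor T, Vendor C: unused.
Cost = 170×10 + 40×15 = 2300.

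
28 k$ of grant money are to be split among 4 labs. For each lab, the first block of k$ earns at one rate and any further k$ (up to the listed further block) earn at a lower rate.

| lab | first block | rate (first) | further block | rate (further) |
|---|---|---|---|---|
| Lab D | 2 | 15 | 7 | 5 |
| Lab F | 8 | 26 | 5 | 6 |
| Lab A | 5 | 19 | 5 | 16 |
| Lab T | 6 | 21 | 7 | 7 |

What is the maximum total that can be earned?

Rank every tier by rate: Lab F/T1 26 > Lab T/T1 21 > Lab A/T1 19 > Lab A/T2 16 > Lab D/T1 15 > Lab T/T2 7 > Lab F/T2 6 > Lab D/T2 5.
Lab F/T1 (26): +8 → 20 left.
Lab T/T1 (21): +6 → 14 left.
Lab A T1 at 19: fill all 5 → 9 left.
Lab A T2 at 16: fill all 5 → 4 left.
Lab D/T1 (15): +2 → 2 left.
Lab T/T2: +2 of 7 at 7; pool empty.
Total = 26×8 + 21×6 + 19×5 + 16×5 + 15×2 + 7×2 = 553.

553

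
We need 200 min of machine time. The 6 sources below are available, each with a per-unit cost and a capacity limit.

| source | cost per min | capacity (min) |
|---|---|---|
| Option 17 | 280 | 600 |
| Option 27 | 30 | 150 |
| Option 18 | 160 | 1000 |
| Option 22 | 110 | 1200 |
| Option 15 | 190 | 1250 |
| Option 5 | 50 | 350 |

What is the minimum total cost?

Fill from the cheapest source first.
Take 150 from Option 27 at 30 ; need 50 more.
Option 5 at 50: take 50 of its 350 ; requirement met.
Option 22, Option 18, Option 15, Option 17: unused.
Cost = 150×30 + 50×50 = 7000.

7000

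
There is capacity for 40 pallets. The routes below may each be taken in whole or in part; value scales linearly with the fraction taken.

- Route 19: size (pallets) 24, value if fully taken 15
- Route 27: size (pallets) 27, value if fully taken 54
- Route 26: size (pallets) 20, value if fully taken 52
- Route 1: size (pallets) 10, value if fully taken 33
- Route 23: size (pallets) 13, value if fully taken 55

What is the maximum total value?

Rank by value-to-size ratio: Route 23 55/13≈4.23, Route 1 33/10≈3.3, Route 26 52/20≈2.6, Route 27 54/27≈2, Route 19 15/24≈0.625.
Take all of Route 23 (13 pallets, value 55) — 27 pallets left.
Take all of Route 1 (10 pallets, value 33) — 17 pallets left.
Fill the last 17 pallets with part of Route 26: 17/20 of it earns 44.2.
Total value = 132.2.

132.2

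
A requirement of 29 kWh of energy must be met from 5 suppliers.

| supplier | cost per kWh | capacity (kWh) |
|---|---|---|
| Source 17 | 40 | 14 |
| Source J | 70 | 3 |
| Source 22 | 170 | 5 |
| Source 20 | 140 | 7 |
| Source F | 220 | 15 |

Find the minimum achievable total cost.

Fill from the cheapest supplier first.
Source 17 at 40: take all 14 kWh → 15 still needed.
Source J (70): use full 3 → 12 kWh to go.
Take 7 from Source 20 at 140 → need 5 more.
Source 22 at 170: take all 5 kWh → 0 still needed.
Source F: unused.
Cost = 14×40 + 3×70 + 7×140 + 5×170 = 2600.

2600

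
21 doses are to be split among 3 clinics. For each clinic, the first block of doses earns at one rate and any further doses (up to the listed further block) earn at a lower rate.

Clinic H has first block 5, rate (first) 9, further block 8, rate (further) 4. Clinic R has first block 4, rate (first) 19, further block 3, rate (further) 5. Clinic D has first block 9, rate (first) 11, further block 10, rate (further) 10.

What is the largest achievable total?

Rank every tier by rate: Clinic R/tier1 19 > Clinic D/tier1 11 > Clinic D/tier2 10 > Clinic H/tier1 9 > Clinic R/tier2 5 > Clinic H/tier2 4.
Clinic R/tier1 (19): +4 — 17 left.
Clinic D tier1 at 11: fill all 9 — 8 left.
Clinic D tier2 at 10: only 8 left, fill 8.
Total = 19×4 + 11×9 + 10×8 = 255.

255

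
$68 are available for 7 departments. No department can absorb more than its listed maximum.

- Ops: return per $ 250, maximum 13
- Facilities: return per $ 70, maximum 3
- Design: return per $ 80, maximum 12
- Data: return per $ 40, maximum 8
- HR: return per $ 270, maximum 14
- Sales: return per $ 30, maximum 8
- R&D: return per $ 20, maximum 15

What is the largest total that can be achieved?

8960

Highest return per $ first: HR 270 > Ops 250 > Design 80 > Facilities 70 > Data 40 > Sales 30 > R&D 20.
Give HR 14 to hit its cap of 14 → 54 left.
Give Ops 13 to hit its cap of 13 → 41 left.
Design takes 12 to reach its cap of 12 → 29 left.
Facilities takes 3 to reach its cap of 3 → 26 left.
Give Data 8 to hit its cap of 8 → 18 left.
Sales takes 8 to reach its cap of 8 → 10 left.
Only 10 left; R&D takes them to reach 10.
Total = 250×13 + 70×3 + 80×12 + 40×8 + 270×14 + 30×8 + 20×10 = 8960.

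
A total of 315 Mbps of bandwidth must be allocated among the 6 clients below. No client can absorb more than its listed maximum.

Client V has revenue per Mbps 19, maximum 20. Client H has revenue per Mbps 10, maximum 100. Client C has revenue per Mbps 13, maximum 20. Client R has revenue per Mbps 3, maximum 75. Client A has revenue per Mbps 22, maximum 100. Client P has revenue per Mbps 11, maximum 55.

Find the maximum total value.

4505

Highest revenue per Mbps first: Client A 22 > Client V 19 > Client C 13 > Client P 11 > Client H 10 > Client R 3.
Client A: +100 to 100 (cap) → 215 left.
Client V takes 20 to reach its cap of 20 → 195 left.
Client C: +20 to 20 (cap) → 175 left.
Client P: +55 to 55 (cap) → 120 left.
Client H takes 100 to reach its cap of 100 → 20 left.
Only 20 left; Client R takes them to reach 20.
Total = 19×20 + 10×100 + 13×20 + 3×20 + 22×100 + 11×55 = 4505.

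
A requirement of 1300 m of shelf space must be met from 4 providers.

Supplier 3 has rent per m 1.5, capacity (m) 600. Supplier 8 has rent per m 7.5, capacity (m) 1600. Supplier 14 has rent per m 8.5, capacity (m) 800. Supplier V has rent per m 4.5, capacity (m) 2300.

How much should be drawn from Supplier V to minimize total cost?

700

Cheapest first:
Supplier 3 (1.5): use full 600 — 700 m to go.
Supplier V (4.5): take the remaining 700 — done.
Supplier 8, Supplier 14: unused.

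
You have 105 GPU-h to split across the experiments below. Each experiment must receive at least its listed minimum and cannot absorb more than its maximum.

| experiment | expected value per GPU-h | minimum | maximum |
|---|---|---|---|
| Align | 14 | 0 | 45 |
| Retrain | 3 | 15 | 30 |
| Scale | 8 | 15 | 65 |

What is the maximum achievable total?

Meeting every minimum uses 0+15+15 = 30 GPU-h, leaving 75.
Order the experiments by expected value per GPU-h: Align 14 > Scale 8 > Retrain 3.
Give Align 45 more to hit its cap of 45 ; 30 left.
Only 30 left; Scale takes them to reach 45.
Total = 14×45 + 3×15 + 8×45 = 1035.

1035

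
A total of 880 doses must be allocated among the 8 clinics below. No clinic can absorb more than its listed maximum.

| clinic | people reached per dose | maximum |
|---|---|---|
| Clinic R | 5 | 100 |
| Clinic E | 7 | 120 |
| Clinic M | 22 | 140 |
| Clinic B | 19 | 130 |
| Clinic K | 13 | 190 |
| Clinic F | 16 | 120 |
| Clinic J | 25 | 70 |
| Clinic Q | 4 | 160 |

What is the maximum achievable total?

Order the clinics by people reached per dose: Clinic J 25 > Clinic M 22 > Clinic B 19 > Clinic F 16 > Clinic K 13 > Clinic E 7 > Clinic R 5 > Clinic Q 4.
Clinic J takes 70 to reach its cap of 70 — 810 left.
Clinic M: +140 to 140 (cap) — 670 left.
Give Clinic B 130 to hit its cap of 130 — 540 left.
Give Clinic F 120 to hit its cap of 120 — 420 left.
Clinic K takes 190 to reach its cap of 190 — 230 left.
Give Clinic E 120 to hit its cap of 120 — 110 left.
Clinic R: +100 to 100 (cap) — 10 left.
Clinic Q: +10 (room for 160) → 10. Pool exhausted.
Total = 5×100 + 7×120 + 22×140 + 19×130 + 13×190 + 16×120 + 25×70 + 4×10 = 13070.

13070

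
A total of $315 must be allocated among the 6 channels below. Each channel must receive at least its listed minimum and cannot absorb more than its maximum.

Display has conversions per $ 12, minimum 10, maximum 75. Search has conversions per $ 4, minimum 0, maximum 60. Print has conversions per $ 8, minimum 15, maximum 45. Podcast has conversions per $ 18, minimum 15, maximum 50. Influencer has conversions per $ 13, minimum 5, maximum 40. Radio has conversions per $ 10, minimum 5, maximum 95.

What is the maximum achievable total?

3670

Meeting every minimum uses 10+0+15+15+5+5 = 50 $, leaving 265.
Highest conversions per $ first: Podcast 18 > Influencer 13 > Display 12 > Radio 10 > Print 8 > Search 4.
Podcast takes 35 more to reach its cap of 50 — 230 left.
Influencer takes 35 more to reach its cap of 40 — 195 left.
Give Display 65 more to hit its cap of 75 — 130 left.
Radio takes 90 more to reach its cap of 95 — 40 left.
Print: +30 to 45 (cap) — 10 left.
Search: +10 (room for 60) → 10. Pool exhausted.
Total = 12×75 + 4×10 + 8×45 + 18×50 + 13×40 + 10×95 = 3670.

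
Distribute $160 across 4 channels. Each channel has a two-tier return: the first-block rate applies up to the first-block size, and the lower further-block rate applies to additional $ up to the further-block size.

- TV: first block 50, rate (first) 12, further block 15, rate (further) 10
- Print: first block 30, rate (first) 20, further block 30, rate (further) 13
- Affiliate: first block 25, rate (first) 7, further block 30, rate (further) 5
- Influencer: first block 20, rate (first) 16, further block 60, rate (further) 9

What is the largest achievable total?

2195

Order all 8 blocks by rate: Print/tier1 20 > Influencer/tier1 16 > Print/tier2 13 > TV/tier1 12 > TV/tier2 10 > Influencer/tier2 9 > Affiliate/tier1 7 > Affiliate/tier2 5.
Fill Print tier1 block (30 at 20) — 130 left.
Fill Influencer tier1 block (20 at 16) — 110 left.
Fill Print tier2 block (30 at 13) — 80 left.
Fill TV tier1 block (50 at 12) — 30 left.
TV tier2 at 10: fill all 15 — 15 left.
15 remain; put them into Influencer tier2 at 9.
Total = 20×30 + 16×20 + 13×30 + 12×50 + 10×15 + 9×15 = 2195.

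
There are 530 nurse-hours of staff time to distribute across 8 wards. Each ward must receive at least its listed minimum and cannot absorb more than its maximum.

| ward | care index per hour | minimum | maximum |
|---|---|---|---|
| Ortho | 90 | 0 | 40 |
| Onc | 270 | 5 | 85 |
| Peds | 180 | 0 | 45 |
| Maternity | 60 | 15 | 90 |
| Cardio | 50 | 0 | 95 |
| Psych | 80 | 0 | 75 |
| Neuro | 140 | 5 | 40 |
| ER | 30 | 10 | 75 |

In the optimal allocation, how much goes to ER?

Meeting every minimum uses 0+5+0+15+0+0+5+10 = 35 nurse-hours, leaving 495.
Order the wards by care index per hour: Onc 270 > Peds 180 > Neuro 140 > Ortho 90 > Psych 80 > Maternity 60 > Cardio 50 > ER 30.
Onc takes 80 more to reach its cap of 85 → 415 left.
Peds takes 45 more to reach its cap of 45 → 370 left.
Neuro takes 35 more to reach its cap of 40 → 335 left.
Ortho takes 40 more to reach its cap of 40 → 295 left.
Give Psych 75 more to hit its cap of 75 → 220 left.
Give Maternity 75 more to hit its cap of 90 → 145 left.
Give Cardio 95 more to hit its cap of 95 → 50 left.
Only 50 left; ER takes them to reach 60.

60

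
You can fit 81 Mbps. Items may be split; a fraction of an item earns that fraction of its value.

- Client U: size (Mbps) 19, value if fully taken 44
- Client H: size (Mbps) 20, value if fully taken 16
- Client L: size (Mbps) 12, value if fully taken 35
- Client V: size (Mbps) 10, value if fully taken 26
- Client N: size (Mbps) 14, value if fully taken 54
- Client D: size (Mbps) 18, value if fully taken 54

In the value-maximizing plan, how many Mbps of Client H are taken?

8

Sort by value density: Client N 54/14≈3.86, Client D 54/18≈3, Client L 35/12≈2.92, Client V 26/10≈2.6, Client U 44/19≈2.32, Client H 16/20≈0.8.
Client N: take in full, 14 Mbps for value 54 ; 67 left.
Client D: take in full, 18 Mbps for value 54 ; 49 left.
Client L: take in full, 12 Mbps for value 35 ; 37 left.
All 10 Mbps of Client V fit (value 26) ; 27 remain.
Take all of Client U (19 Mbps, value 44) ; 8 Mbps left.
Only 8 Mbps remain; take 8/20 of Client H for value 16×8/20 = 6.4.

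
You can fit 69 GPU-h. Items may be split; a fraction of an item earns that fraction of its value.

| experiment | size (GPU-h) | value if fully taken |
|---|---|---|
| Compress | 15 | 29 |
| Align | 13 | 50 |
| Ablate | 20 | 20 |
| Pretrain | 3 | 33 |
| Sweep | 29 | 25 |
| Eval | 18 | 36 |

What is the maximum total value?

Best value per unit of size first: Pretrain 33/3≈11, Align 50/13≈3.85, Eval 36/18≈2, Compress 29/15≈1.93, Ablate 20/20≈1, Sweep 25/29≈0.862.
Take all of Pretrain (3 GPU-h, value 33) — 66 GPU-h left.
Take all of Align (13 GPU-h, value 50) — 53 GPU-h left.
Take all of Eval (18 GPU-h, value 36) — 35 GPU-h left.
Take all of Compress (15 GPU-h, value 29) — 20 GPU-h left.
Take all of Ablate (20 GPU-h, value 20) — 0 GPU-h left.
Total value = 168.

168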